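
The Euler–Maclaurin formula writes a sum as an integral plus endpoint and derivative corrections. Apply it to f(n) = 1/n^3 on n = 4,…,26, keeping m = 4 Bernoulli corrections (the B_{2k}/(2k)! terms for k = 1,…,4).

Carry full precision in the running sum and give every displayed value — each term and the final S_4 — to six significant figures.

S_4 ≈ 0.0393081

∫_4^26 1/x^3 dx evaluates to 0.0305104.
Boundary: ½(f(4) + f(26)) = ½(0.0156250 + 5.68958e-05) = 0.00784095.
Running total after boundary: 0.0383513.
k=1: B_{2}/(2)! × [f^{(1)}(26) − f^{(1)}(4)] = 1/12 × (-6.56490e-06 − (-0.0117188)) = 0.000976015.
Partial sum through k=1: 0.0393273.
k=2: B_{4}/(4)! × [f^{(3)}(26) − f^{(3)}(4)] = −1/720 × (-1.94228e-07 − (-0.0146484)) = -2.03448e-05.
Partial sum through k=2: 0.0393070.
k=3: B_{6}/(6)! × [f^{(5)}(26) − f^{(5)}(4)] = 1/30240 × (-1.20674e-08 − (-0.0384521)) = 1.27157e-06.
Partial sum through k=3: 0.0393082.
k=4: B_{8}/(8)! × [f^{(7)}(26) − f^{(7)}(4)] = −1/1209600 × (-1.28529e-09 − (-0.173035)) = -1.43051e-07.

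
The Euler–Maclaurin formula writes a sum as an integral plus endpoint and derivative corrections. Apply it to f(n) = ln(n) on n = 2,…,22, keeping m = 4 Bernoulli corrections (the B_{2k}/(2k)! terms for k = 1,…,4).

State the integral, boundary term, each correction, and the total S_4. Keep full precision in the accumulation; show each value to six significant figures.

The integral term ∫_2^22 ln(x) dx = 46.6166.
½[f(2) + f(22)] = ½[0.693147 + 3.09104] = 1.89209.
So far: 48.5087.
k=1: B_{2}/(2)! × [f^{(1)}(22) − f^{(1)}(2)] = 1/12 × (0.0454545 − 0.500000) = -0.0378788.
After k=1: 48.4709.
k=2: B_{4}/(4)! × [f^{(3)}(22) − f^{(3)}(2)] = −1/720 × (0.000187829 − 0.250000) = 0.000346961.
After k=2: 48.4712.
k=3: B_{6}/(6)! × [f^{(5)}(22) − f^{(5)}(2)] = 1/30240 × (4.65691e-06 − 0.750000) = -2.48014e-05.
After k=3: 48.4712.
k=4: B_{8}/(8)! × [f^{(7)}(22) − f^{(7)}(2)] = −1/1209600 × (2.88651e-07 − 5.62500) = 4.65030e-06.

S_4 ≈ 48.4712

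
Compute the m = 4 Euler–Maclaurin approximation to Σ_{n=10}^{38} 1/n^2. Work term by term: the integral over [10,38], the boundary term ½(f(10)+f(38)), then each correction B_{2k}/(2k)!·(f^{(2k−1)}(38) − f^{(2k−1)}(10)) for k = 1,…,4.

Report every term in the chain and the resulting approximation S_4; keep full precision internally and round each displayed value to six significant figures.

S_4 ≈ 0.0791938

∫_10^38 1/x^2 dx evaluates to 0.0736842.
Boundary: ½(f(10) + f(38)) = ½(0.0100000 + 0.000692521) = 0.00534626.
Integral + boundary = 0.0790305.
Correction k=1: B_{2}/2! · (f^{(1)}(38) − f^{(1)}(10)) = 1/12 · (-3.64485e-05 − (-0.00200000)) = 0.000163629.
After k=1: 0.0791941.
Correction k=2: B_{4}/4! · (f^{(3)}(38) − f^{(3)}(10)) = −1/720 · (-3.02896e-07 − (-0.000240000)) = -3.32913e-07.
After k=2: 0.0791938.
Correction k=3: B_{6}/6! · (f^{(5)}(38) − f^{(5)}(10)) = 1/30240 · (-6.29285e-09 − (-7.20000e-05)) = 2.38074e-09.
After k=3: 0.0791938.
Correction k=4: B_{8}/8! · (f^{(7)}(38) − f^{(7)}(10)) = −1/1209600 · (-2.44044e-10 − (-4.03200e-05)) = -3.33331e-11.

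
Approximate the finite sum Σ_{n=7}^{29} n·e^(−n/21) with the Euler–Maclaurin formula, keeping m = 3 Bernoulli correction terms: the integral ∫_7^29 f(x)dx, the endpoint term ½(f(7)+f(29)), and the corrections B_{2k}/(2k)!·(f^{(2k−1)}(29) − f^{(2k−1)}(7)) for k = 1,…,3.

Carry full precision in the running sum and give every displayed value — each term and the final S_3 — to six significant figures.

∫_7^29 x·e^(−x/21) dx evaluates to 157.414.
Boundary: ½(f(7) + f(29)) = ½(5.01572 + 7.28883) = 6.15228.
Running total after boundary: 163.567.
Order-1 term: 1/12 · (-0.0957482 − 0.477688) = -0.0477863.
After k=1: 163.519.
Order-2 term: −1/720 · (0.000922744 − 0.00433277) = 4.73614e-06.
After k=2: 163.519.
Order-3 term: 1/30240 · (4.67710e-06 − 1.71935e-05) = -4.13903e-10.

S_3 ≈ 163.519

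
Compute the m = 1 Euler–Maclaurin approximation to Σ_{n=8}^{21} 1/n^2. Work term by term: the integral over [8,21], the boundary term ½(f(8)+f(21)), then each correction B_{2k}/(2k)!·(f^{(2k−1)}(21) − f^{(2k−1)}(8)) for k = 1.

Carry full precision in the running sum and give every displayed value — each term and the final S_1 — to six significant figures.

The integral term ∫_8^21 1/x^2 dx = 0.0773810.
Boundary: ½(f(8) + f(21)) = ½(0.0156250 + 0.00226757) = 0.00894629.
Integral + boundary = 0.0863272.
k=1: B_{2}/(2)! × [f^{(1)}(21) − f^{(1)}(8)] = 1/12 × (-0.000215959 − (-0.00390625)) = 0.000307524.

S_1 ≈ 0.0866348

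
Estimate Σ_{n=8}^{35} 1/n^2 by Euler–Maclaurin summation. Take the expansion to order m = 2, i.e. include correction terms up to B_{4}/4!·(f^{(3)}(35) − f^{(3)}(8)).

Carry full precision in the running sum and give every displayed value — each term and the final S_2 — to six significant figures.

∫_8^35 1/x^2 dx evaluates to 0.0964286.
½[f(8) + f(35)] = ½[0.0156250 + 0.000816327] = 0.00822066.
So far: 0.104649.
Correction k=1: B_{2}/2! · (f^{(1)}(35) − f^{(1)}(8)) = 1/12 · (-4.66472e-05 − (-0.00390625)) = 0.000321634.
After k=1: 0.104971.
Correction k=2: B_{4}/4! · (f^{(3)}(35) − f^{(3)}(8)) = −1/720 · (-4.56952e-07 − (-0.000732422)) = -1.01662e-06.

S_2 ≈ 0.104970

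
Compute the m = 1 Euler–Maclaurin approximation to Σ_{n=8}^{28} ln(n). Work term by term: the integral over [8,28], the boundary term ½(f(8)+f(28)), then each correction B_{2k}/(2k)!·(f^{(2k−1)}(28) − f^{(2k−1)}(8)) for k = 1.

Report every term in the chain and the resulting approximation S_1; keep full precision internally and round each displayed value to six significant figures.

Integral: ∫_8^28 ln(x) dx = 56.6662.
Endpoint term: (f(8) + f(28))/2 = (2.07944 + 3.33220)/2 = 2.70582.
So far: 59.3720.
Order-1 term: 1/12 · (0.0357143 − 0.125000) = -0.00744048.

S_1 ≈ 59.3646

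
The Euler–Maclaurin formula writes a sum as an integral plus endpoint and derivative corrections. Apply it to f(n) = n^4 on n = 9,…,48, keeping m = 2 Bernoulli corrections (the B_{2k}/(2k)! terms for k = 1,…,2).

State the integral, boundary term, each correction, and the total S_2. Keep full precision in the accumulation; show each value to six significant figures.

The integral term ∫_9^48 x^4 dx = 5.09490e+07.
½[f(9) + f(48)] = ½[6561.00 + 5.30842e+06] = 2.65749e+06.
So far: 5.36065e+07.
k=1: B_{2}/(2)! × [f^{(1)}(48) − f^{(1)}(9)] = 1/12 × (442368 − 2916.00) = 36621.0.
Running total after k=1: 5.36431e+07.
k=2: B_{4}/(4)! × [f^{(3)}(48) − f^{(3)}(9)] = −1/720 × (1152.00 − 216.000) = -1.30000.

S_2 ≈ 5.36431e+07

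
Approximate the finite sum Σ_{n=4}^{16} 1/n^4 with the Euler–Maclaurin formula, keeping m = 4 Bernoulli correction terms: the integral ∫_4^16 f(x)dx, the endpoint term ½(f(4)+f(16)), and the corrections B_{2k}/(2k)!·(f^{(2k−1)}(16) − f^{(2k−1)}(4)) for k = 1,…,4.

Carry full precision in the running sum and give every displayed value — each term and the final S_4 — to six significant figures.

The integral term ∫_4^16 1/x^4 dx = 0.00512695.
½[f(4) + f(16)] = ½[0.00390625 + 1.52588e-05] = 0.00196075.
Integral + boundary = 0.00708771.
k=1: B_{2}/(2)! × [f^{(1)}(16) − f^{(1)}(4)] = 1/12 × (-3.81470e-06 − (-0.00390625)) = 0.000325203.
Running total after k=1: 0.00741291.
k=2: B_{4}/(4)! × [f^{(3)}(16) − f^{(3)}(4)] = −1/720 × (-4.47035e-07 − (-0.00732422)) = -1.01719e-05.
Running total after k=2: 0.00740274.
k=3: B_{6}/(6)! × [f^{(5)}(16) − f^{(5)}(4)] = 1/30240 × (-9.77889e-08 − (-0.0256348)) = 8.47707e-07.
Running total after k=3: 0.00740359.
k=4: B_{8}/(8)! × [f^{(7)}(16) − f^{(7)}(4)] = −1/1209600 × (-3.43789e-08 − (-0.144196)) = -1.19209e-07.

S_4 ≈ 0.00740347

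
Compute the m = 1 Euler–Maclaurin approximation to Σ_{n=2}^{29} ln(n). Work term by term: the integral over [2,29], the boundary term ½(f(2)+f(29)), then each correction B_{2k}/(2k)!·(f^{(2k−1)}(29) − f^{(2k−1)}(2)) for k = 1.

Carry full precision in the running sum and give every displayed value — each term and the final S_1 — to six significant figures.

S_1 ≈ 71.2567

∫_2^29 ln(x) dx evaluates to 69.2653.
Boundary: ½(f(2) + f(29)) = ½(0.693147 + 3.36730) = 2.03022.
Integral + boundary = 71.2955.
k=1: B_{2}/(2)! × [f^{(1)}(29) − f^{(1)}(2)] = 1/12 × (0.0344828 − 0.500000) = -0.0387931.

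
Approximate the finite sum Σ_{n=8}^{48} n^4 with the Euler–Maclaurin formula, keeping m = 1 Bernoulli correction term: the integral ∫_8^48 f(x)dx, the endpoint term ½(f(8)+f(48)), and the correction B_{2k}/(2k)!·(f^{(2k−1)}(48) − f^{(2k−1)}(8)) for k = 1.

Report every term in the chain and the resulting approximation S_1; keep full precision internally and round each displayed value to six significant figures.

Integral: ∫_8^48 x^4 dx = 5.09542e+07.
Endpoint term: (f(8) + f(48))/2 = (4096.00 + 5.30842e+06)/2 = 2.65626e+06.
Running total after boundary: 5.36105e+07.
k=1: B_{2}/(2)! × [f^{(1)}(48) − f^{(1)}(8)] = 1/12 × (442368 − 2048.00) = 36693.3.

S_1 ≈ 5.36472e+07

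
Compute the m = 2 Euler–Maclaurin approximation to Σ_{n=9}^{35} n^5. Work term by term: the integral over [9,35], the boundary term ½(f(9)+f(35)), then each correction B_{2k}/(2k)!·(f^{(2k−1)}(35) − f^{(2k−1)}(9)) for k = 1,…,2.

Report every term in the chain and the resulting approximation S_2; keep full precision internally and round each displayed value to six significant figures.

S_2 ≈ 3.33202e+08

Integral: ∫_9^35 x^5 dx = 3.06289e+08.
Boundary: ½(f(9) + f(35)) = ½(59049.0 + 5.25219e+07) = 2.62905e+07.
Integral + boundary = 3.32579e+08.
k=1: B_{2}/(2)! × [f^{(1)}(35) − f^{(1)}(9)] = 1/12 × (7.50312e+06 − 32805.0) = 622527.
After k=1: 3.33202e+08.
k=2: B_{4}/(4)! × [f^{(3)}(35) − f^{(3)}(9)] = −1/720 × (73500.0 − 4860.00) = -95.3333.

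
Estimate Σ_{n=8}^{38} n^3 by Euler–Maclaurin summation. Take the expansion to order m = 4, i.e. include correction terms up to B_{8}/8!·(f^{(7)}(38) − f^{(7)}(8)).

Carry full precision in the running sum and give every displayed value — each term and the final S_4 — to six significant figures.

∫_8^38 x^3 dx evaluates to 520260.
Boundary: ½(f(8) + f(38)) = ½(512.000 + 54872.0) = 27692.0.
Integral + boundary = 547952.
Correction k=1: B_{2}/2! · (f^{(1)}(38) − f^{(1)}(8)) = 1/12 · (4332.00 − 192.000) = 345.000.
After k=1: 548297.
Correction k=2: B_{4}/4! · (f^{(3)}(38) − f^{(3)}(8)) = −1/720 · (6.00000 − 6.00000) = 0.00000.
After k=2: 548297.
Correction k=3: B_{6}/6! · (f^{(5)}(38) − f^{(5)}(8)) = 1/30240 · (0.00000 − 0.00000) = 0.00000.
After k=3: 548297.
Correction k=4: B_{8}/8! · (f^{(7)}(38) − f^{(7)}(8)) = −1/1209600 · (0.00000 − 0.00000) = 0.00000.

S_4 ≈ 548297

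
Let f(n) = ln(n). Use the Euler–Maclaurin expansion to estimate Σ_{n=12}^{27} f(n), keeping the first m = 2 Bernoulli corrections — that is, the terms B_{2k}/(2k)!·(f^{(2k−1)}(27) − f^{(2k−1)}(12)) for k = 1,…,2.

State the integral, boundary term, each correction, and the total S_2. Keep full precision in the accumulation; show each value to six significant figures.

S_2 ≈ 47.0552

∫_12^27 ln(x) dx evaluates to 44.1687.
Boundary: ½(f(12) + f(27)) = ½(2.48491 + 3.29584) = 2.89037.
Running total after boundary: 47.0591.
k=1: B_{2}/(2)! × [f^{(1)}(27) − f^{(1)}(12)] = 1/12 × (0.0370370 − 0.0833333) = -0.00385802.
After k=1: 47.0552.
k=2: B_{4}/(4)! × [f^{(3)}(27) − f^{(3)}(12)] = −1/720 × (0.000101611 − 0.00115741) = 1.46638e-06.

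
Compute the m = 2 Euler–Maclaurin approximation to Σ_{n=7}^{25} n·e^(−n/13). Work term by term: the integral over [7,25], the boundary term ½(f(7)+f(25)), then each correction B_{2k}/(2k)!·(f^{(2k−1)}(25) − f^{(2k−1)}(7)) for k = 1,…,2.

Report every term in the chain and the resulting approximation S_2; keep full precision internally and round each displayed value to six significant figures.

The integral term ∫_7^25 x·e^(−x/13) dx = 79.5465.
½[f(7) + f(25)] = ½[4.08552 + 3.65391] = 3.86972.
So far: 83.4162.
Correction k=1: B_{2}/2! · (f^{(1)}(25) − f^{(1)}(7)) = 1/12 · (-0.134914 − 0.269375) = -0.0336907.
Partial sum through k=1: 83.3825.
Correction k=2: B_{4}/4! · (f^{(3)}(25) − f^{(3)}(7)) = −1/720 · (0.000931357 − 0.00850098) = 1.05134e-05.

S_2 ≈ 83.3825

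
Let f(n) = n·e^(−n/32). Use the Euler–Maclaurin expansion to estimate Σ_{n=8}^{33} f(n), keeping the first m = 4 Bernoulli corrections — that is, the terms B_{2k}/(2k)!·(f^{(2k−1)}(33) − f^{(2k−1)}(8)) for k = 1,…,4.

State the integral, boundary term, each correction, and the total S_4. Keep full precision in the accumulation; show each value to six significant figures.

∫_8^33 x·e^(−x/32) dx evaluates to 255.218.
Boundary: ½(f(8) + f(33)) = ½(6.23041 + 11.7665) = 8.99846.
So far: 264.217.
Order-1 term: 1/12 · (-0.0111425 − 0.584101) = -0.0496036.
After k=1: 264.167.
Order-2 term: −1/720 · (0.000685527 − 0.00209151) = 1.95275e-06.
After k=2: 264.167.
Order-3 term: 1/30240 · (1.34955e-06 − 3.52793e-06) = -7.20365e-11.
After k=3: 264.167.
Order-4 term: −1/1209600 · (1.98206e-09 − 4.89587e-09) = 2.40891e-15.

S_4 ≈ 264.167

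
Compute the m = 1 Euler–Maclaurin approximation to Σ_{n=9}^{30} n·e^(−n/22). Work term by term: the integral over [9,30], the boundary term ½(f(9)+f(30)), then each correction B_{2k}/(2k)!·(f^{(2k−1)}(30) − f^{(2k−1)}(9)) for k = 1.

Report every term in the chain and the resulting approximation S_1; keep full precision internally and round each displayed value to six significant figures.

S_1 ≈ 167.252

Integral: ∫_9^30 x·e^(−x/22) dx = 160.467.
Boundary: ½(f(9) + f(30)) = ½(5.97828 + 7.67187) = 6.82508.
Running total after boundary: 167.292.
Order-1 term: 1/12 · (-0.0929924 − 0.392514) = -0.0404588.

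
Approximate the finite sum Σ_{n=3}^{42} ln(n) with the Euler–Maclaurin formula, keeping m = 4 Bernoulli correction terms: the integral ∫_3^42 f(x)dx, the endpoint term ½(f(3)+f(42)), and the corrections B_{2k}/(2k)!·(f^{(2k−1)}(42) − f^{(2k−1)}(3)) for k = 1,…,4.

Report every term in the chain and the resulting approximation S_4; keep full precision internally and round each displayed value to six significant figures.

S_4 ≈ 117.079

The integral term ∫_3^42 ln(x) dx = 114.686.
Endpoint term: (f(3) + f(42))/2 = (1.09861 + 3.73767)/2 = 2.41814.
So far: 117.104.
Order-1 term: 1/12 · (0.0238095 − 0.333333) = -0.0257937.
After k=1: 117.079.
Order-2 term: −1/720 · (2.69949e-05 − 0.0740741) = 0.000102843.
After k=2: 117.079.
Order-3 term: 1/30240 · (1.83639e-07 − 0.0987654) = -3.26605e-06.
After k=3: 117.079.
Order-4 term: −1/1209600 · (3.12311e-09 − 0.329218) = 2.72171e-07.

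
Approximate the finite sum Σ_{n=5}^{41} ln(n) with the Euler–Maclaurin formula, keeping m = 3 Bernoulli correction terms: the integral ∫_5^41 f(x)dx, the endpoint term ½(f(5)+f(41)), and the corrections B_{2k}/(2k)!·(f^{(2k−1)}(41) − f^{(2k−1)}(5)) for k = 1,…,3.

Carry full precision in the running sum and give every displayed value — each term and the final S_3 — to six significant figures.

S_3 ≈ 110.856

The integral term ∫_5^41 ln(x) dx = 108.209.
Endpoint term: (f(5) + f(41))/2 = (1.60944 + 3.71357)/2 = 2.66150.
Running total after boundary: 110.871.
Correction k=1: B_{2}/2! · (f^{(1)}(41) − f^{(1)}(5)) = 1/12 · (0.0243902 − 0.200000) = -0.0146341.
Partial sum through k=1: 110.856.
Correction k=2: B_{4}/4! · (f^{(3)}(41) − f^{(3)}(5)) = −1/720 · (2.90187e-05 − 0.0160000) = 2.21819e-05.
Partial sum through k=2: 110.856.
Correction k=3: B_{6}/6! · (f^{(5)}(41) − f^{(5)}(5)) = 1/30240 · (2.07153e-07 − 0.00768000) = -2.53961e-07.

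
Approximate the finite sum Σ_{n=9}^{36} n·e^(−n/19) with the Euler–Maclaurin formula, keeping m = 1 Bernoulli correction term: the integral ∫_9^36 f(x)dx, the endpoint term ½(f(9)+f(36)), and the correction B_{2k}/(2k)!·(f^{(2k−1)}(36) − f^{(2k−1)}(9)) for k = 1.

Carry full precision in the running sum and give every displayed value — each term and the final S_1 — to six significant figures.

S_1 ≈ 179.625

Integral: ∫_9^36 x·e^(−x/19) dx = 174.154.
Boundary: ½(f(9) + f(36)) = ½(5.60433 + 5.41288) = 5.50861.
Integral + boundary = 179.663.
k=1: B_{2}/(2)! × [f^{(1)}(36) − f^{(1)}(9)] = 1/12 × (-0.134531 − 0.327739) = -0.0385225.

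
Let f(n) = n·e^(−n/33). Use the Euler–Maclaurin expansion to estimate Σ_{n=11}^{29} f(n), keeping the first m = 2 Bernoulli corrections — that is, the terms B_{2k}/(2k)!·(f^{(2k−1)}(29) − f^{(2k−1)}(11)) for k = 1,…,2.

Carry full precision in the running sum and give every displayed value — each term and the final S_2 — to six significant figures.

The integral term ∫_11^29 x·e^(−x/33) dx = 190.728.
½[f(11) + f(29)] = ½[7.88184 + 12.0433] = 9.96257.
Running total after boundary: 200.691.
Correction k=1: B_{2}/2! · (f^{(1)}(29) − f^{(1)}(11)) = 1/12 · (0.0503377 − 0.477688) = -0.0356125.
After k=1: 200.655.
Correction k=2: B_{4}/4! · (f^{(3)}(29) − f^{(3)}(11)) = −1/720 · (0.000808916 − 0.00175459) = 1.31344e-06.

S_2 ≈ 200.655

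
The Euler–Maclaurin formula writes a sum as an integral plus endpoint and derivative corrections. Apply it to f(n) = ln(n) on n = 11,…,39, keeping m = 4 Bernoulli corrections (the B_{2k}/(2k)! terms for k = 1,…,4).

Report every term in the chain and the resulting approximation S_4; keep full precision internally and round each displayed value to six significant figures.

The integral term ∫_11^39 ln(x) dx = 88.5021.
Endpoint term: (f(11) + f(39))/2 = (2.39790 + 3.66356)/2 = 3.03073.
So far: 91.5328.
Correction k=1: B_{2}/2! · (f^{(1)}(39) − f^{(1)}(11)) = 1/12 · (0.0256410 − 0.0909091) = -0.00543901.
After k=1: 91.5273.
Correction k=2: B_{4}/4! · (f^{(3)}(39) − f^{(3)}(11)) = −1/720 · (3.37160e-05 − 0.00150263) = 2.04016e-06.
After k=2: 91.5273.
Correction k=3: B_{6}/6! · (f^{(5)}(39) − f^{(5)}(11)) = 1/30240 · (2.66004e-07 − 0.000149021) = -4.91915e-09.
After k=3: 91.5273.
Correction k=4: B_{8}/8! · (f^{(7)}(39) − f^{(7)}(11)) = −1/1209600 · (5.24663e-09 − 3.69474e-05) = 3.05408e-11.

S_4 ≈ 91.5273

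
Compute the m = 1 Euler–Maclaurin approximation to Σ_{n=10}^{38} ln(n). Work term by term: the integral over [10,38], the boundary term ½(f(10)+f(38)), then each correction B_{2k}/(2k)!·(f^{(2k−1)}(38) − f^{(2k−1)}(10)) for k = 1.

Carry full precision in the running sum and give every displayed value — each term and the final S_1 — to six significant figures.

S_1 ≈ 90.1664

∫_10^38 ln(x) dx evaluates to 87.2024.
Endpoint term: (f(10) + f(38))/2 = (2.30259 + 3.63759)/2 = 2.97009.
So far: 90.1725.
k=1: B_{2}/(2)! × [f^{(1)}(38) − f^{(1)}(10)] = 1/12 × (0.0263158 − 0.100000) = -0.00614035.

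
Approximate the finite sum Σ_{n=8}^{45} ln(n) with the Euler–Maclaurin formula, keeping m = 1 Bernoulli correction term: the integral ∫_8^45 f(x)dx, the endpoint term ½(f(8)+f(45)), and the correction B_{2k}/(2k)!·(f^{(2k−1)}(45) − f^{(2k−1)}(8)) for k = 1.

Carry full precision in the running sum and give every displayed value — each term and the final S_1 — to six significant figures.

S_1 ≈ 120.599

The integral term ∫_8^45 ln(x) dx = 117.664.
Boundary: ½(f(8) + f(45)) = ½(2.07944 + 3.80666) = 2.94305.
Integral + boundary = 120.607.
k=1: B_{2}/(2)! × [f^{(1)}(45) − f^{(1)}(8)] = 1/12 × (0.0222222 − 0.125000) = -0.00856481.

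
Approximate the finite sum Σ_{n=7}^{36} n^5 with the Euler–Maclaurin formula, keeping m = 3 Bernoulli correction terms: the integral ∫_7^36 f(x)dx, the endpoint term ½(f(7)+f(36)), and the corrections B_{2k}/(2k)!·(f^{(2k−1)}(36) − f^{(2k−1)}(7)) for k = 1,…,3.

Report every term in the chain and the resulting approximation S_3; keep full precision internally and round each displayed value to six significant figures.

S_3 ≈ 3.93718e+08

∫_7^36 x^5 dx evaluates to 3.62777e+08.
Boundary: ½(f(7) + f(36)) = ½(16807.0 + 6.04662e+07) = 3.02415e+07.
Integral + boundary = 3.93019e+08.
Correction k=1: B_{2}/2! · (f^{(1)}(36) − f^{(1)}(7)) = 1/12 · (8.39808e+06 − 12005.0) = 698840.
Partial sum through k=1: 3.93718e+08.
Correction k=2: B_{4}/4! · (f^{(3)}(36) − f^{(3)}(7)) = −1/720 · (77760.0 − 2940.00) = -103.917.
Partial sum through k=2: 3.93718e+08.
Correction k=3: B_{6}/6! · (f^{(5)}(36) − f^{(5)}(7)) = 1/30240 · (120.000 − 120.000) = 0.00000.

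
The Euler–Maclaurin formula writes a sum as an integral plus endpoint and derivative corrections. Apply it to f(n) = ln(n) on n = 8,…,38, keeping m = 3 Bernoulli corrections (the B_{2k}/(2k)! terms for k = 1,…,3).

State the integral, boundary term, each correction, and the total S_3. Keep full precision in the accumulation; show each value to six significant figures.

Integral: ∫_8^38 ln(x) dx = 91.5927.
½[f(8) + f(38)] = ½[2.07944 + 3.63759] = 2.85851.
Integral + boundary = 94.4513.
Correction k=1: B_{2}/2! · (f^{(1)}(38) − f^{(1)}(8)) = 1/12 · (0.0263158 − 0.125000) = -0.00822368.
Partial sum through k=1: 94.4430.
Correction k=2: B_{4}/4! · (f^{(3)}(38) − f^{(3)}(8)) = −1/720 · (3.64485e-05 − 0.00390625) = 5.37472e-06.
Partial sum through k=2: 94.4430.
Correction k=3: B_{6}/6! · (f^{(5)}(38) − f^{(5)}(8)) = 1/30240 · (3.02896e-07 − 0.000732422) = -2.42103e-08.

S_3 ≈ 94.4430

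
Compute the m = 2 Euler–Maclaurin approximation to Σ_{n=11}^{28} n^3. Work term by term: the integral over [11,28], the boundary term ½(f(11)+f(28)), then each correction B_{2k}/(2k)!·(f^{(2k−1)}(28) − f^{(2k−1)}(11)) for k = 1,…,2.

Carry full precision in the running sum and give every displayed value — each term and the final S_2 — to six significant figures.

S_2 ≈ 161811

∫_11^28 x^3 dx evaluates to 150004.
Boundary: ½(f(11) + f(28)) = ½(1331.00 + 21952.0) = 11641.5.
Running total after boundary: 161645.
Correction k=1: B_{2}/2! · (f^{(1)}(28) − f^{(1)}(11)) = 1/12 · (2352.00 − 363.000) = 165.750.
Partial sum through k=1: 161811.
Correction k=2: B_{4}/4! · (f^{(3)}(28) − f^{(3)}(11)) = −1/720 · (6.00000 − 6.00000) = 0.00000.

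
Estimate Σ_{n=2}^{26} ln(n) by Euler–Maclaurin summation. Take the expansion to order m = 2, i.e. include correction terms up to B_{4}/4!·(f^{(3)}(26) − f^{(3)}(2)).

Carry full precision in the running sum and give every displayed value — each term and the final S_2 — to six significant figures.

S_2 ≈ 61.2617

Integral: ∫_2^26 ln(x) dx = 59.3242.
Boundary: ½(f(2) + f(26)) = ½(0.693147 + 3.25810) = 1.97562.
So far: 61.2998.
Correction k=1: B_{2}/2! · (f^{(1)}(26) − f^{(1)}(2)) = 1/12 · (0.0384615 − 0.500000) = -0.0384615.
After k=1: 61.2614.
Correction k=2: B_{4}/4! · (f^{(3)}(26) − f^{(3)}(2)) = −1/720 · (0.000113792 − 0.250000) = 0.000347064.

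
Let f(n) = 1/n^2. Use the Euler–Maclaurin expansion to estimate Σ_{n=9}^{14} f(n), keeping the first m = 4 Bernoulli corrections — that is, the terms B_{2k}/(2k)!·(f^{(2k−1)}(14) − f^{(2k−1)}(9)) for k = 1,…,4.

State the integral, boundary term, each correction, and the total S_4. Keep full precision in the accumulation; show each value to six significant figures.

Integral: ∫_9^14 1/x^2 dx = 0.0396825.
½[f(9) + f(14)] = ½[0.0123457 + 0.00510204] = 0.00872386.
So far: 0.0484064.
Correction k=1: B_{2}/2! · (f^{(1)}(14) − f^{(1)}(9)) = 1/12 · (-0.000728863 − (-0.00274348)) = 0.000167885.
Partial sum through k=1: 0.0485743.
Correction k=2: B_{4}/4! · (f^{(3)}(14) − f^{(3)}(9)) = −1/720 · (-4.46243e-05 − (-0.000406442)) = -5.02525e-07.
Partial sum through k=2: 0.0485738.
Correction k=3: B_{6}/6! · (f^{(5)}(14) − f^{(5)}(9)) = 1/30240 · (-6.83024e-06 − (-0.000150534)) = 4.75211e-09.
Partial sum through k=3: 0.0485738.
Correction k=4: B_{8}/8! · (f^{(7)}(14) − f^{(7)}(9)) = −1/1209600 · (-1.95150e-06 − (-0.000104073)) = -8.44258e-11.

S_4 ≈ 0.0485738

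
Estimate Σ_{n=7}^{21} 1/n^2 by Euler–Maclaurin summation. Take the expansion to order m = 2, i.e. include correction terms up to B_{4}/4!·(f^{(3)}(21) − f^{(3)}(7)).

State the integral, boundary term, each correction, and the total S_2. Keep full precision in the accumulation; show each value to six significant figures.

Integral: ∫_7^21 1/x^2 dx = 0.0952381.
Endpoint term: (f(7) + f(21))/2 = (0.0204082 + 0.00226757)/2 = 0.0113379.
Integral + boundary = 0.106576.
k=1: B_{2}/(2)! × [f^{(1)}(21) − f^{(1)}(7)] = 1/12 × (-0.000215959 − (-0.00583090)) = 0.000467912.
After k=1: 0.107044.
k=2: B_{4}/(4)! × [f^{(3)}(21) − f^{(3)}(7)] = −1/720 × (-5.87645e-06 − (-0.00142798)) = -1.97514e-06.

S_2 ≈ 0.107042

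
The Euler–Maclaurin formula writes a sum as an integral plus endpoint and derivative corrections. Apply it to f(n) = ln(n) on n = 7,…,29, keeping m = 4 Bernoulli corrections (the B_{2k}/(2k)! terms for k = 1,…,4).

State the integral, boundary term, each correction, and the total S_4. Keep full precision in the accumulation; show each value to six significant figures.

S_4 ≈ 64.6778

The integral term ∫_7^29 ln(x) dx = 62.0302.
Boundary: ½(f(7) + f(29)) = ½(1.94591 + 3.36730) = 2.65660.
Integral + boundary = 64.6868.
k=1: B_{2}/(2)! × [f^{(1)}(29) − f^{(1)}(7)] = 1/12 × (0.0344828 − 0.142857) = -0.00903120.
Running total after k=1: 64.6778.
k=2: B_{4}/(4)! × [f^{(3)}(29) − f^{(3)}(7)] = −1/720 × (8.20042e-05 − 0.00583090) = 7.98458e-06.
Running total after k=2: 64.6778.
k=3: B_{6}/(6)! × [f^{(5)}(29) − f^{(5)}(7)] = 1/30240 × (1.17010e-06 − 0.00142798) = -4.71827e-08.
Running total after k=3: 64.6778.
k=4: B_{8}/(8)! × [f^{(7)}(29) − f^{(7)}(7)] = −1/1209600 × (4.17394e-08 − 0.000874271) = 7.22743e-10.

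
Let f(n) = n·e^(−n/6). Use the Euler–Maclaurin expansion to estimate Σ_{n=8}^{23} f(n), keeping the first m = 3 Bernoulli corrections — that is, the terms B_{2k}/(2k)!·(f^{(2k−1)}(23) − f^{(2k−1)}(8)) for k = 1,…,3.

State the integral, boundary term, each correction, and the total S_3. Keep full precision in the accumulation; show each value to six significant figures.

∫_8^23 x·e^(−x/6) dx evaluates to 18.3773.
Boundary: ½(f(8) + f(23)) = ½(2.10878 + 0.497660) = 1.30322.
So far: 19.6805.
Correction k=1: B_{2}/2! · (f^{(1)}(23) − f^{(1)}(8)) = 1/12 · (-0.0613059 − (-0.0878657)) = 0.00221332.
Running total after k=1: 19.6827.
Correction k=2: B_{4}/4! · (f^{(3)}(23) − f^{(3)}(8)) = −1/720 · (-0.000500865 − 0.0122036) = 1.76451e-05.
Running total after k=2: 19.6827.
Correction k=3: B_{6}/6! · (f^{(5)}(23) − f^{(5)}(8)) = 1/30240 · (1.94781e-05 − 0.000745774) = -2.40177e-08.

S_3 ≈ 19.6827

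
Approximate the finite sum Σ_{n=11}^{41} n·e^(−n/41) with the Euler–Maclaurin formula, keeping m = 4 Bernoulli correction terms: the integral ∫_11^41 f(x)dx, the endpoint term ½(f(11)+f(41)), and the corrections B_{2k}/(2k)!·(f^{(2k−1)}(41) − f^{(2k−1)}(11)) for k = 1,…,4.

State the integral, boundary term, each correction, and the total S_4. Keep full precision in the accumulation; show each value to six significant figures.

S_4 ≈ 405.196

∫_11^41 x·e^(−x/41) dx evaluates to 393.495.
Boundary: ½(f(11) + f(41)) = ½(8.41152 + 15.0831) = 11.7473.
So far: 405.243.
Order-1 term: 1/12 · (0.00000 − 0.559525) = -0.0466271.
Partial sum through k=1: 405.196.
Order-2 term: −1/720 · (0.000437691 − 0.00124265) = 1.11800e-06.
Partial sum through k=2: 405.196.
Order-3 term: 1/30240 · (5.20751e-07 − 1.28046e-06) = -2.51225e-11.
Partial sum through k=3: 405.196.
Order-4 term: −1/1209600 · (4.64680e-10 − 1.08369e-09) = 5.11746e-16.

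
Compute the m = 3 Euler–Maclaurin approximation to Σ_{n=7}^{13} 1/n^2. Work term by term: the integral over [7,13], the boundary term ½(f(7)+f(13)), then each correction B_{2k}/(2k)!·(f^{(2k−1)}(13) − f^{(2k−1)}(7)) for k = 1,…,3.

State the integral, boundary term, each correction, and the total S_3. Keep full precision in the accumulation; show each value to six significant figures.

S_3 ≈ 0.0795049

The integral term ∫_7^13 1/x^2 dx = 0.0659341.
½[f(7) + f(13)] = ½[0.0204082 + 0.00591716] = 0.0131627.
So far: 0.0790967.
Correction k=1: B_{2}/2! · (f^{(1)}(13) − f^{(1)}(7)) = 1/12 · (-0.000910332 − (-0.00583090)) = 0.000410048.
After k=1: 0.0795068.
Correction k=2: B_{4}/4! · (f^{(3)}(13) − f^{(3)}(7)) = −1/720 · (-6.46390e-05 − (-0.00142798)) = -1.89352e-06.
After k=2: 0.0795049.
Correction k=3: B_{6}/6! · (f^{(5)}(13) − f^{(5)}(7)) = 1/30240 · (-1.14744e-05 − (-0.000874271)) = 2.85316e-08.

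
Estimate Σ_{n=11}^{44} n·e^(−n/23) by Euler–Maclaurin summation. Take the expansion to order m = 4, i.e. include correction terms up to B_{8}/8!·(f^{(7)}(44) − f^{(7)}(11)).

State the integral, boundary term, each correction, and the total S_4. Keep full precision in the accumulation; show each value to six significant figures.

S_4 ≈ 263.851

∫_11^44 x·e^(−x/23) dx evaluates to 257.232.
½[f(11) + f(44)] = ½[6.81847 + 6.49574] = 6.65710.
Integral + boundary = 263.890.
Correction k=1: B_{2}/2! · (f^{(1)}(44) − f^{(1)}(11)) = 1/12 · (-0.134793 − 0.323405) = -0.0381832.
Running total after k=1: 263.851.
Correction k=2: B_{4}/4! · (f^{(3)}(44) − f^{(3)}(11)) = −1/720 · (0.000303342 − 0.00295487) = 3.68268e-06.
Running total after k=2: 263.851.
Correction k=3: B_{6}/6! · (f^{(5)}(44) − f^{(5)}(11)) = 1/30240 · (1.62853e-06 − 1.00159e-05) = -2.77359e-10.
Running total after k=3: 263.851.
Correction k=4: B_{8}/8! · (f^{(7)}(44) − f^{(7)}(11)) = −1/1209600 · (5.07302e-09 − 2.73080e-08) = 1.83821e-14.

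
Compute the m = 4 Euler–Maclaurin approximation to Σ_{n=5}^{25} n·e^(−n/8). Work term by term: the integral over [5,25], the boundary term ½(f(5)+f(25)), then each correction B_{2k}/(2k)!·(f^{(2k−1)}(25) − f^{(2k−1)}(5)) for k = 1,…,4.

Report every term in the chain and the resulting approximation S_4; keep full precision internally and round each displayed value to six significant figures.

Integral: ∫_5^25 x·e^(−x/8) dx = 44.0678.
½[f(5) + f(25)] = ½[2.67631 + 1.09842] = 1.88737.
Integral + boundary = 45.9552.
k=1: B_{2}/(2)! × [f^{(1)}(25) − f^{(1)}(5)] = 1/12 × (-0.0933660 − 0.200723) = -0.0245074.
After k=1: 45.9307.
k=2: B_{4}/(4)! × [f^{(3)}(25) − f^{(3)}(5)] = −1/720 × (-8.58143e-05 − 0.0198632) = 2.77070e-05.
After k=2: 45.9307.
k=3: B_{6}/(6)! × [f^{(5)}(25) − f^{(5)}(5)] = 1/30240 × (2.01127e-05 − 0.000571721) = -1.82410e-08.
After k=3: 45.9307.
k=4: B_{8}/(8)! × [f^{(7)}(25) − f^{(7)}(5)] = −1/1209600 × (6.49474e-07 − 1.30169e-05) = 1.02244e-11.

S_4 ≈ 45.9307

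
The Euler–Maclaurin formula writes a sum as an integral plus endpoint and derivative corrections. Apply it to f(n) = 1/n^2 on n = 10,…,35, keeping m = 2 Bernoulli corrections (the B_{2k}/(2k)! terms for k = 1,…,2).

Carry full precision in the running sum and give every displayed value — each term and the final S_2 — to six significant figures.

∫_10^35 1/x^2 dx evaluates to 0.0714286.
Boundary: ½(f(10) + f(35)) = ½(0.0100000 + 0.000816327) = 0.00540816.
Running total after boundary: 0.0768367.
Order-1 term: 1/12 · (-4.66472e-05 − (-0.00200000)) = 0.000162779.
After k=1: 0.0769995.
Order-2 term: −1/720 · (-4.56952e-07 − (-0.000240000)) = -3.32699e-07.

S_2 ≈ 0.0769992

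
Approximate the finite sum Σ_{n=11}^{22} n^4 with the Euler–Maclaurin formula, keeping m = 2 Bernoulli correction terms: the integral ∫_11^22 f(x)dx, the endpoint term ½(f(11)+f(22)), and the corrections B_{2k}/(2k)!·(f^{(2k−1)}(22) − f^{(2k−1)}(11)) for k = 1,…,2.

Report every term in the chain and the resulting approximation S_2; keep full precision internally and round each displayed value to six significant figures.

∫_11^22 x^4 dx evaluates to 998516.
½[f(11) + f(22)] = ½[14641.0 + 234256] = 124448.
Running total after boundary: 1.12296e+06.
Order-1 term: 1/12 · (42592.0 − 5324.00) = 3105.67.
Partial sum through k=1: 1.12607e+06.
Order-2 term: −1/720 · (528.000 − 264.000) = -0.366667.

S_2 ≈ 1.12607e+06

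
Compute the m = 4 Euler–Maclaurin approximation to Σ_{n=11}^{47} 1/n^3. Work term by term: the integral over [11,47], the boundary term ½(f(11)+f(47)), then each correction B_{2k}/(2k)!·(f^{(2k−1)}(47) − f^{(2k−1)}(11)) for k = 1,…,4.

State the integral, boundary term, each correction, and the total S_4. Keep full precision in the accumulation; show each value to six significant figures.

S_4 ≈ 0.00430334

The integral term ∫_11^47 1/x^3 dx = 0.00390588.
Boundary: ½(f(11) + f(47)) = ½(0.000751315 + 9.63178e-06) = 0.000380473.
So far: 0.00428636.
Order-1 term: 1/12 · (-6.14794e-07 − (-0.000204904)) = 1.70241e-05.
Partial sum through k=1: 0.00430338.
Order-2 term: −1/720 · (-5.56627e-09 − (-3.38684e-05)) = -4.70318e-08.
Partial sum through k=2: 0.00430334.
Order-3 term: 1/30240 · (-1.05832e-10 − (-1.17560e-05)) = 3.88753e-10.
Partial sum through k=3: 0.00430334.
Order-4 term: −1/1209600 · (-3.44949e-12 − (-6.99530e-06)) = -5.78315e-12.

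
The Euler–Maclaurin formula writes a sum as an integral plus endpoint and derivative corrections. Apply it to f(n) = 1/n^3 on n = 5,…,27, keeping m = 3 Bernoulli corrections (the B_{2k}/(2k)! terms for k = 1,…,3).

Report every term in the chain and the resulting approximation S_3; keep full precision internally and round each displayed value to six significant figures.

The integral term ∫_5^27 1/x^3 dx = 0.0193141.
½[f(5) + f(27)] = ½[0.00800000 + 5.08053e-05] = 0.00402540.
Running total after boundary: 0.0233395.
k=1: B_{2}/(2)! × [f^{(1)}(27) − f^{(1)}(5)] = 1/12 × (-5.64503e-06 − (-0.00480000)) = 0.000399530.
After k=1: 0.0237391.
k=2: B_{4}/(4)! × [f^{(3)}(27) − f^{(3)}(5)] = −1/720 × (-1.54870e-07 − (-0.00384000)) = -5.33312e-06.
After k=2: 0.0237337.
k=3: B_{6}/(6)! × [f^{(5)}(27) − f^{(5)}(5)] = 1/30240 × (-8.92258e-09 − (-0.00645120)) = 2.13333e-07.

S_3 ≈ 0.0237339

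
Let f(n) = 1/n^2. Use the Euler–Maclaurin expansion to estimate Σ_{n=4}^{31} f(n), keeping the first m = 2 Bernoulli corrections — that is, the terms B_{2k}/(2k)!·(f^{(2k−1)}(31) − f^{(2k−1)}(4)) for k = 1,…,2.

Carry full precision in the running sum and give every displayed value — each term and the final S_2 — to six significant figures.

The integral term ∫_4^31 1/x^2 dx = 0.217742.
Boundary: ½(f(4) + f(31)) = ½(0.0625000 + 0.00104058) = 0.0317703.
So far: 0.249512.
k=1: B_{2}/(2)! × [f^{(1)}(31) − f^{(1)}(4)] = 1/12 × (-6.71344e-05 − (-0.0312500)) = 0.00259857.
After k=1: 0.252111.
k=2: B_{4}/(4)! × [f^{(3)}(31) − f^{(3)}(4)] = −1/720 × (-8.38306e-07 − (-0.0234375)) = -3.25509e-05.

S_2 ≈ 0.252078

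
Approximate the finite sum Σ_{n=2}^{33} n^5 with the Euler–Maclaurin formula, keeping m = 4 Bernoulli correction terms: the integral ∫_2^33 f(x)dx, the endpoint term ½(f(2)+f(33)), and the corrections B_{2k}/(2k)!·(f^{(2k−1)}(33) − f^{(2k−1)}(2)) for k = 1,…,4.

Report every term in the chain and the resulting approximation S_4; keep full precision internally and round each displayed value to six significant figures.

S_4 ≈ 2.35306e+08

The integral term ∫_2^33 x^5 dx = 2.15245e+08.
½[f(2) + f(33)] = ½[32.0000 + 3.91354e+07] = 1.95677e+07.
Integral + boundary = 2.34812e+08.
k=1: B_{2}/(2)! × [f^{(1)}(33) − f^{(1)}(2)] = 1/12 × (5.92960e+06 − 80.0000) = 494127.
Partial sum through k=1: 2.35306e+08.
k=2: B_{4}/(4)! × [f^{(3)}(33) − f^{(3)}(2)] = −1/720 × (65340.0 − 240.000) = -90.4167.
Partial sum through k=2: 2.35306e+08.
k=3: B_{6}/(6)! × [f^{(5)}(33) − f^{(5)}(2)] = 1/30240 × (120.000 − 120.000) = 0.00000.
Partial sum through k=3: 2.35306e+08.
k=4: B_{8}/(8)! × [f^{(7)}(33) − f^{(7)}(2)] = −1/1209600 × (0.00000 − 0.00000) = 0.00000.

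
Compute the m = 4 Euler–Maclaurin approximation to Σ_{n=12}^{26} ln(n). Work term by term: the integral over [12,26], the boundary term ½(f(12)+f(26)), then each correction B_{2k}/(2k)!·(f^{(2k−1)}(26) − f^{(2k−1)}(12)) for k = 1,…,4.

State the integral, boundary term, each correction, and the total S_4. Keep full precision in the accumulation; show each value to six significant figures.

The integral term ∫_12^26 ln(x) dx = 40.8916.
Boundary: ½(f(12) + f(26)) = ½(2.48491 + 3.25810) = 2.87150.
Integral + boundary = 43.7631.
Order-1 term: 1/12 · (0.0384615 − 0.0833333) = -0.00373932.
Running total after k=1: 43.7594.
Order-2 term: −1/720 · (0.000113792 − 0.00115741) = 1.44947e-06.
Running total after k=2: 43.7594.
Order-3 term: 1/30240 · (2.01997e-06 − 9.64506e-05) = -3.12271e-09.
Running total after k=3: 43.7594.
Order-4 term: −1/1209600 · (8.96436e-08 − 2.00939e-05) = 1.65379e-11.

S_4 ≈ 43.7594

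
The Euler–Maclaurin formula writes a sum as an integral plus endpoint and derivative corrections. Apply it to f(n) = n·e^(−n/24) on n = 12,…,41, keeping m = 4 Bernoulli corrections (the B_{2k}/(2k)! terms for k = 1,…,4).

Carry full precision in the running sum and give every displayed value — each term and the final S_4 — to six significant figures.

Integral: ∫_12^41 x·e^(−x/24) dx = 241.421.
Boundary: ½(f(12) + f(41)) = ½(7.27837 + 7.42787) = 7.35312.
So far: 248.774.
Order-1 term: 1/12 · (-0.128327 − 0.303265) = -0.0359660.
After k=1: 248.738.
Order-2 term: −1/720 · (0.000406264 − 0.00263251) = 3.09201e-06.
After k=2: 248.738.
Order-3 term: 1/30240 · (1.79743e-06 − 8.22660e-06) = -2.12605e-10.
After k=3: 248.738.
Order-4 term: −1/1209600 · (5.01655e-09 − 2.06300e-08) = 1.29079e-14.

S_4 ≈ 248.738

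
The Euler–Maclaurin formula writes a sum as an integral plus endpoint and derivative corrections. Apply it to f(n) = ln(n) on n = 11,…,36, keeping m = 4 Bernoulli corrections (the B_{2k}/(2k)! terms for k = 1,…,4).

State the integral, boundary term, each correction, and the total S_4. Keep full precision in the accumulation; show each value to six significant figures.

S_4 ≈ 80.6153

Integral: ∫_11^36 ln(x) dx = 77.6298.
½[f(11) + f(36)] = ½[2.39790 + 3.58352] = 2.99071.
So far: 80.6205.
k=1: B_{2}/(2)! × [f^{(1)}(36) − f^{(1)}(11)] = 1/12 × (0.0277778 − 0.0909091) = -0.00526094.
Running total after k=1: 80.6153.
k=2: B_{4}/(4)! × [f^{(3)}(36) − f^{(3)}(11)] = −1/720 × (4.28669e-05 − 0.00150263) = 2.02745e-06.
Running total after k=2: 80.6153.
k=3: B_{6}/(6)! × [f^{(5)}(36) − f^{(5)}(11)] = 1/30240 × (3.96916e-07 − 0.000149021) = -4.91482e-09.
Running total after k=3: 80.6153.
k=4: B_{8}/(8)! × [f^{(7)}(36) − f^{(7)}(11)] = −1/1209600 × (9.18787e-09 − 3.69474e-05) = 3.05375e-11.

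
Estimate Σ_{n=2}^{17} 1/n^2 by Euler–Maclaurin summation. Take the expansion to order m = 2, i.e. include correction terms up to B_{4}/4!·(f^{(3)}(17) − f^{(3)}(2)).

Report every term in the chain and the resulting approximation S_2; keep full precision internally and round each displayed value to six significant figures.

S_2 ≈ 0.587664

The integral term ∫_2^17 1/x^2 dx = 0.441176.
½[f(2) + f(17)] = ½[0.250000 + 0.00346021] = 0.126730.
Running total after boundary: 0.567907.
Order-1 term: 1/12 · (-0.000407083 − (-0.250000)) = 0.0207994.
After k=1: 0.588706.
Order-2 term: −1/720 · (-1.69031e-05 − (-0.750000)) = -0.00104164.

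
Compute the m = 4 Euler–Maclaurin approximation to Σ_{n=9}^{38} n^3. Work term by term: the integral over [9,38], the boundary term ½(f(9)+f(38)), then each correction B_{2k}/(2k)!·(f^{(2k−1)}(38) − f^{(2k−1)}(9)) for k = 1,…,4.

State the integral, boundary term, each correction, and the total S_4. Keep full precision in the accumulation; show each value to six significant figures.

Integral: ∫_9^38 x^3 dx = 519644.
Endpoint term: (f(9) + f(38))/2 = (729.000 + 54872.0)/2 = 27800.5.
So far: 547444.
k=1: B_{2}/(2)! × [f^{(1)}(38) − f^{(1)}(9)] = 1/12 × (4332.00 − 243.000) = 340.750.
Partial sum through k=1: 547785.
k=2: B_{4}/(4)! × [f^{(3)}(38) − f^{(3)}(9)] = −1/720 × (6.00000 − 6.00000) = 0.00000.
Partial sum through k=2: 547785.
k=3: B_{6}/(6)! × [f^{(5)}(38) − f^{(5)}(9)] = 1/30240 × (0.00000 − 0.00000) = 0.00000.
Partial sum through k=3: 547785.
k=4: B_{8}/(8)! × [f^{(7)}(38) − f^{(7)}(9)] = −1/1209600 × (0.00000 − 0.00000) = 0.00000.

S_4 ≈ 547785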